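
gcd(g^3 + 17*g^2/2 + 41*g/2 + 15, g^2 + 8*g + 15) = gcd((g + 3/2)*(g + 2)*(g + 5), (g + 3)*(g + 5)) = g + 5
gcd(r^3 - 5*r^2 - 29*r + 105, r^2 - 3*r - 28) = r - 7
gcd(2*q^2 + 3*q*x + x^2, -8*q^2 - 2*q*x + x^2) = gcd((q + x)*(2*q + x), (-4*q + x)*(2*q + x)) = 2*q + x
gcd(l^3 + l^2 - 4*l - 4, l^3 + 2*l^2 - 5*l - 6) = l^2 - l - 2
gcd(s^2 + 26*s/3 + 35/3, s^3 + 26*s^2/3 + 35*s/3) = s^2 + 26*s/3 + 35/3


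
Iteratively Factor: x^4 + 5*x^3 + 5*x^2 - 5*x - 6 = (x + 3)*(x^3 + 2*x^2 - x - 2) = (x + 1)*(x + 3)*(x^2 + x - 2) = (x - 1)*(x + 1)*(x + 3)*(x + 2)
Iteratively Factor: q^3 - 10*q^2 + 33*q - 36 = (q - 3)*(q^2 - 7*q + 12) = (q - 3)^2*(q - 4)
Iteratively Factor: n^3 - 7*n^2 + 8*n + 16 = (n + 1)*(n^2 - 8*n + 16) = (n - 4)*(n + 1)*(n - 4)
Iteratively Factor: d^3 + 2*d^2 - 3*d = (d - 1)*(d^2 + 3*d) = d*(d - 1)*(d + 3)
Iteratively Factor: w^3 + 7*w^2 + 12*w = (w + 4)*(w^2 + 3*w) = w*(w + 4)*(w + 3)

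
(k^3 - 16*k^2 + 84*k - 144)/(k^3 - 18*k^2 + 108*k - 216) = (k - 4)/(k - 6)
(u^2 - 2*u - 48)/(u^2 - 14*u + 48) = (u + 6)/(u - 6)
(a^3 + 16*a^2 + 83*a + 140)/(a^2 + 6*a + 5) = (a^2 + 11*a + 28)/(a + 1)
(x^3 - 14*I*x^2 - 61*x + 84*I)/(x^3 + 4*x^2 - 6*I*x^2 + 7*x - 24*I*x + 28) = (x^2 - 7*I*x - 12)/(x^2 + x*(4 + I) + 4*I)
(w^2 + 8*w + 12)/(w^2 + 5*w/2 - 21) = 2*(w + 2)/(2*w - 7)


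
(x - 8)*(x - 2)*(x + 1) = x^3 - 9*x^2 + 6*x + 16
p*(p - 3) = p^2 - 3*p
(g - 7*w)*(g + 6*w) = g^2 - g*w - 42*w^2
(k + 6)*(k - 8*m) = k^2 - 8*k*m + 6*k - 48*m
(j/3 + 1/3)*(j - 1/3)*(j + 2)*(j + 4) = j^4/3 + 20*j^3/9 + 35*j^2/9 + 10*j/9 - 8/9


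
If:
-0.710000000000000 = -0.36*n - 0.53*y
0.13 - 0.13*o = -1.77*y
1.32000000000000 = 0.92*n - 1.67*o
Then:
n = 2.04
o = 0.34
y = -0.05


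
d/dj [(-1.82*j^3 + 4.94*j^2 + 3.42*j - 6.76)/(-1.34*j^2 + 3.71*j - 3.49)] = (2.4388*j^4 - 13.5044*j^3 + 41.9656*j^2 - 52.598*j + 13.1438)/(1.7956*j^4 - 9.9428*j^3 + 23.1173*j^2 - 25.8958*j + 12.1801)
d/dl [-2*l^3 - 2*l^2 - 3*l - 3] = -6*l^2 - 4*l - 3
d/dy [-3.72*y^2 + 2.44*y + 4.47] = 2.44 - 7.44*y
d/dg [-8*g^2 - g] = -16*g - 1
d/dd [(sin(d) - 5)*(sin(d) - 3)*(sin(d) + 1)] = (3*sin(d)^2 - 14*sin(d) + 7)*cos(d)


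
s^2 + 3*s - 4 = (s - 1)*(s + 4)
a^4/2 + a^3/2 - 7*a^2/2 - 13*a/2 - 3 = (a/2 + 1/2)*(a - 3)*(a + 1)*(a + 2)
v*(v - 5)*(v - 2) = v^3 - 7*v^2 + 10*v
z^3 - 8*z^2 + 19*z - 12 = (z - 4)*(z - 3)*(z - 1)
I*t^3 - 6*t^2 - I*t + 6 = (t - 1)*(t + 6*I)*(I*t + I)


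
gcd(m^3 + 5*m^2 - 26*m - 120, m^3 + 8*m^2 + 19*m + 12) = m + 4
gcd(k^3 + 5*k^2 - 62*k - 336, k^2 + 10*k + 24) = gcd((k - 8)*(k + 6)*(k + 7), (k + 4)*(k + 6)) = k + 6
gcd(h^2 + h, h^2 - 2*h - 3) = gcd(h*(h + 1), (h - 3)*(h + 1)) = h + 1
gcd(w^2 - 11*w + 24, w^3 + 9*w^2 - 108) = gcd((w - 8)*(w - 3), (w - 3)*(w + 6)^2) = w - 3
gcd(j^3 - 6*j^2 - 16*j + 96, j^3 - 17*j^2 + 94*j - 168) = j^2 - 10*j + 24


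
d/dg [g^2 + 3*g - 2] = 2*g + 3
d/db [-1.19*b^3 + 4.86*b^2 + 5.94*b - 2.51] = -3.57*b^2 + 9.72*b + 5.94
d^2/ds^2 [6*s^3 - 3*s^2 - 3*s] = 36*s - 6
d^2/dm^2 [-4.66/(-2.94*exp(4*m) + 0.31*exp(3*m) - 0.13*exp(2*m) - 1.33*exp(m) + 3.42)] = ((-219.2064*exp(3*m) + 13.0014*exp(2*m) - 2.4232*exp(m) - 6.1978)*(2.94*exp(4*m) - 0.31*exp(3*m) + 0.13*exp(2*m) + 1.33*exp(m) - 3.42) + 4.66*(11.76*exp(3*m) - 0.93*exp(2*m) + 0.26*exp(m) + 1.33)*(23.52*exp(3*m) - 1.86*exp(2*m) + 0.52*exp(m) + 2.66)*exp(m))*exp(m)/(2.94*exp(4*m) - 0.31*exp(3*m) + 0.13*exp(2*m) + 1.33*exp(m) - 3.42)^3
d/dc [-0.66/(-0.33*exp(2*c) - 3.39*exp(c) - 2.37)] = (-0.4356*exp(c) - 2.2374)*exp(c)/(0.33*exp(2*c) + 3.39*exp(c) + 2.37)^2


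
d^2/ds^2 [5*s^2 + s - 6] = 10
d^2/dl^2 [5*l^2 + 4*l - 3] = 10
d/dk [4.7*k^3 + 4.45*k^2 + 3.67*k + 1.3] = 14.1*k^2 + 8.9*k + 3.67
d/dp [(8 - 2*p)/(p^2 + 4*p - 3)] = 2*(-p^2 - 4*p + 2*(p - 4)*(p + 2) + 3)/(p^2 + 4*p - 3)^2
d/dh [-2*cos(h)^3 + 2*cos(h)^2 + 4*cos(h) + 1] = 2*(3*cos(h)^2 - 2*cos(h) - 2)*sin(h)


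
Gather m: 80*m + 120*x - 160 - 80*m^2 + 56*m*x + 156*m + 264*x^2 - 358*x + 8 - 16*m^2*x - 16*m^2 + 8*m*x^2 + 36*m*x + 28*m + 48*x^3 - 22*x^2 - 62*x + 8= m^2*(-16*x - 96) + m*(8*x^2 + 92*x + 264) + 48*x^3 + 242*x^2 - 300*x - 144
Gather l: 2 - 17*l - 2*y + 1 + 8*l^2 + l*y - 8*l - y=8*l^2 + l*(y - 25) - 3*y + 3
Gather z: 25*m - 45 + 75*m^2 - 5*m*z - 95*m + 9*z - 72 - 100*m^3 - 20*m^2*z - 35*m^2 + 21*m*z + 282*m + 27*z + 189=-100*m^3 + 40*m^2 + 212*m + z*(-20*m^2 + 16*m + 36) + 72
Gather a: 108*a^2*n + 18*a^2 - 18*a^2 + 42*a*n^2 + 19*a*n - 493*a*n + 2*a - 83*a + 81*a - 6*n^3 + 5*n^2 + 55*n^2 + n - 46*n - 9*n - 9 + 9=108*a^2*n + a*(42*n^2 - 474*n) - 6*n^3 + 60*n^2 - 54*n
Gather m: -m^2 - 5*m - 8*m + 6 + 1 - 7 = -m^2 - 13*m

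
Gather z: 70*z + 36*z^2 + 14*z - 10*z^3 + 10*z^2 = -10*z^3 + 46*z^2 + 84*z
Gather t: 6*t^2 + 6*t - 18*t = 6*t^2 - 12*t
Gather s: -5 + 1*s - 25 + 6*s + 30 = 7*s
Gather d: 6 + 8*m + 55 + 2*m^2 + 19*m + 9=2*m^2 + 27*m + 70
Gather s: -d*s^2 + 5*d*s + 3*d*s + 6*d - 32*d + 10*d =-d*s^2 + 8*d*s - 16*d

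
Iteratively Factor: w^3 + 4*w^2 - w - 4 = (w - 1)*(w^2 + 5*w + 4) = (w - 1)*(w + 4)*(w + 1)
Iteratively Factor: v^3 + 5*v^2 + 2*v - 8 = (v + 2)*(v^2 + 3*v - 4) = (v + 2)*(v + 4)*(v - 1)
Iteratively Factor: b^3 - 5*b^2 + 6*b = (b - 3)*(b^2 - 2*b) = b*(b - 3)*(b - 2)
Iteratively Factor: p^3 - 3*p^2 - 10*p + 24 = (p - 4)*(p^2 + p - 6) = (p - 4)*(p + 3)*(p - 2)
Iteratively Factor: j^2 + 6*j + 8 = (j + 4)*(j + 2)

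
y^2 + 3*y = y*(y + 3)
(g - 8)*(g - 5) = g^2 - 13*g + 40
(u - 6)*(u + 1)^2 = u^3 - 4*u^2 - 11*u - 6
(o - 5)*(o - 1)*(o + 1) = o^3 - 5*o^2 - o + 5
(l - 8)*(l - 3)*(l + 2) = l^3 - 9*l^2 + 2*l + 48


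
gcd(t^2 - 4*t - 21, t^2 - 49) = t - 7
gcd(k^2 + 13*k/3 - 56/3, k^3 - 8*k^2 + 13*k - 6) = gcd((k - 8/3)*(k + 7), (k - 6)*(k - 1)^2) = 1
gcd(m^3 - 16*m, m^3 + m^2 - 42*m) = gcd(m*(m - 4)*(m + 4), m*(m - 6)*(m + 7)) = m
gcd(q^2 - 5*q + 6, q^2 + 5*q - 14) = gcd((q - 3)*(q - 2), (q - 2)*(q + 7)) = q - 2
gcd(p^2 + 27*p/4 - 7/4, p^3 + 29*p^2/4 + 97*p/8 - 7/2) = p - 1/4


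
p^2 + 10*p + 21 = (p + 3)*(p + 7)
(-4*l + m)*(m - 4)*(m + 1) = -4*l*m^2 + 12*l*m + 16*l + m^3 - 3*m^2 - 4*m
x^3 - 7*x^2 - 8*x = x*(x - 8)*(x + 1)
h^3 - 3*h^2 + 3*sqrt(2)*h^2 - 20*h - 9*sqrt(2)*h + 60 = (h - 3)*(h - 2*sqrt(2))*(h + 5*sqrt(2))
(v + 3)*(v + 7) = v^2 + 10*v + 21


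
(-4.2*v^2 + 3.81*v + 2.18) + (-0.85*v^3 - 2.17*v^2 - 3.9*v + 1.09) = -0.85*v^3 - 6.37*v^2 - 0.0899999999999999*v + 3.27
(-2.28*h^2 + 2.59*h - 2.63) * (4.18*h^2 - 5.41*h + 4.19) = -9.5304*h^4 + 23.161*h^3 - 34.5585*h^2 + 25.0804*h - 11.0197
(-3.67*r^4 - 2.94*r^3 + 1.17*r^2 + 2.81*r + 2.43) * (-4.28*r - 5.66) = 15.7076*r^5 + 33.3554*r^4 + 11.6328*r^3 - 18.649*r^2 - 26.305*r - 13.7538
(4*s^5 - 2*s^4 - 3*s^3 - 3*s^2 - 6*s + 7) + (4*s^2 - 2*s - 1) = 4*s^5 - 2*s^4 - 3*s^3 + s^2 - 8*s + 6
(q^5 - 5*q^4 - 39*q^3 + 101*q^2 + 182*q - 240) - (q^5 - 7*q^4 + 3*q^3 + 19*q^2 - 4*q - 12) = 2*q^4 - 42*q^3 + 82*q^2 + 186*q - 228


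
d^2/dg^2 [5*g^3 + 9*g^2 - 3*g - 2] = 30*g + 18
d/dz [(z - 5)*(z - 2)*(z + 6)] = 3*z^2 - 2*z - 32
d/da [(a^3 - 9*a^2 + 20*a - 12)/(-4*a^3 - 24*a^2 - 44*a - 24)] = 3*(-5*a^4 + 6*a^3 + 55*a^2 - 12*a - 84)/(4*(a^6 + 12*a^5 + 58*a^4 + 144*a^3 + 193*a^2 + 132*a + 36))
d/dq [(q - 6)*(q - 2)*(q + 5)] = 3*q^2 - 6*q - 28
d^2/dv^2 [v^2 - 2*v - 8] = 2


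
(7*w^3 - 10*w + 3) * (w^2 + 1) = 7*w^5 - 3*w^3 + 3*w^2 - 10*w + 3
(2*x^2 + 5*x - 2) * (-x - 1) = -2*x^3 - 7*x^2 - 3*x + 2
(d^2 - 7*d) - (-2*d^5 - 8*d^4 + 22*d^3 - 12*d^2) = 2*d^5 + 8*d^4 - 22*d^3 + 13*d^2 - 7*d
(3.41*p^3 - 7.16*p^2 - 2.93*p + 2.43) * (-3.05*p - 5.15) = -10.4005*p^4 + 4.2765*p^3 + 45.8105*p^2 + 7.678*p - 12.5145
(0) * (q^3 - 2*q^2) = 0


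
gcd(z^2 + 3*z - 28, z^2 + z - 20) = z - 4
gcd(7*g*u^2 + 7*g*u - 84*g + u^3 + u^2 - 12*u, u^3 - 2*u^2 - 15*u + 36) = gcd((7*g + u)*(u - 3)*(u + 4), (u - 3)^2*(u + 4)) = u^2 + u - 12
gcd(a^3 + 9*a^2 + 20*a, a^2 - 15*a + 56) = 1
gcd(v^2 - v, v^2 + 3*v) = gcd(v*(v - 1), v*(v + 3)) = v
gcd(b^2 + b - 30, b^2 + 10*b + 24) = b + 6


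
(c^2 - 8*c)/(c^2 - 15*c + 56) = c/(c - 7)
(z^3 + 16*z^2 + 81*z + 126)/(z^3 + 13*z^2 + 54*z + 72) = (z + 7)/(z + 4)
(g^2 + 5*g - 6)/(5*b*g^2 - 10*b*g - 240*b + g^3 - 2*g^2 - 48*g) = (g - 1)/(5*b*g - 40*b + g^2 - 8*g)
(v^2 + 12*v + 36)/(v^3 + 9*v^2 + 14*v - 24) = (v + 6)/(v^2 + 3*v - 4)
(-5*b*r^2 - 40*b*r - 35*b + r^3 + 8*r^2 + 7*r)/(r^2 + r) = -5*b - 35*b/r + r + 7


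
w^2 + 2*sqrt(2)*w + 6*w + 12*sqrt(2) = (w + 6)*(w + 2*sqrt(2))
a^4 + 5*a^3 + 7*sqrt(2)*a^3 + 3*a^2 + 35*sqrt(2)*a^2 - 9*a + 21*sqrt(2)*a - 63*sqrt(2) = (a - 1)*(a + 3)^2*(a + 7*sqrt(2))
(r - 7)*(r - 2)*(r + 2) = r^3 - 7*r^2 - 4*r + 28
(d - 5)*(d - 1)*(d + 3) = d^3 - 3*d^2 - 13*d + 15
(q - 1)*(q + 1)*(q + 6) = q^3 + 6*q^2 - q - 6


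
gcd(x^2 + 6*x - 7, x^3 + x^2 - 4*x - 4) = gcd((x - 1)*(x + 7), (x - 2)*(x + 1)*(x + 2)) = 1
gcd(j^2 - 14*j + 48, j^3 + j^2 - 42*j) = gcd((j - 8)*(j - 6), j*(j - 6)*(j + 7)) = j - 6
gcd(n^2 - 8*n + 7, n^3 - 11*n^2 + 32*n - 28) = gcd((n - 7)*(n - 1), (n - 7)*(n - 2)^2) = n - 7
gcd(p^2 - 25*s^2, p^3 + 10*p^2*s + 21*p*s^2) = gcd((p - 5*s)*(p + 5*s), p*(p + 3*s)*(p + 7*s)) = 1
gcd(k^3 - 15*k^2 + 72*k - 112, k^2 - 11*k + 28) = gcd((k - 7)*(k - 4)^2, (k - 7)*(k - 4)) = k^2 - 11*k + 28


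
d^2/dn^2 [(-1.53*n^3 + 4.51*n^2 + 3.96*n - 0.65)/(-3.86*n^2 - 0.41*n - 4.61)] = (5.6843418860808e-14*n^5 + 1.13686837721616e-13*n^4 - 157.66687*n^3 + 556.981434*n^2 + 624.066114*n - 199.6388)/(57.512456*n^6 + 18.326508*n^5 + 208.008066*n^4 + 43.843637*n^3 + 248.424141*n^2 + 26.140083*n + 97.972181)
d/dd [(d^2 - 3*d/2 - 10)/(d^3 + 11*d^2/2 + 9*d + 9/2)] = (-4*d^4 + 12*d^3 + 189*d^2 + 476*d + 333)/(4*d^6 + 44*d^5 + 193*d^4 + 432*d^3 + 522*d^2 + 324*d + 81)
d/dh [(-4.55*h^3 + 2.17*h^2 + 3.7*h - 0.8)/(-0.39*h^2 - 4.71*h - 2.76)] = (1.7745*h^4 + 42.861*h^3 + 28.8963*h^2 - 12.6024*h - 13.98)/(0.1521*h^4 + 3.6738*h^3 + 24.3369*h^2 + 25.9992*h + 7.6176)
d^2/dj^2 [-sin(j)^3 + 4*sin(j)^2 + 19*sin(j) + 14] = 9*sin(j)^3 - 16*sin(j)^2 - 25*sin(j) + 8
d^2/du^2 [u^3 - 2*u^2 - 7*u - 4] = 6*u - 4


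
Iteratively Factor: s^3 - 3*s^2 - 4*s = (s + 1)*(s^2 - 4*s) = s*(s + 1)*(s - 4)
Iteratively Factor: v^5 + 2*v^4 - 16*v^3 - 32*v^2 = (v + 4)*(v^4 - 2*v^3 - 8*v^2) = v*(v + 4)*(v^3 - 2*v^2 - 8*v) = v^2*(v + 4)*(v^2 - 2*v - 8) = v^2*(v + 2)*(v + 4)*(v - 4)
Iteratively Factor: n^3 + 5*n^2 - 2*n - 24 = (n + 4)*(n^2 + n - 6) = (n + 3)*(n + 4)*(n - 2)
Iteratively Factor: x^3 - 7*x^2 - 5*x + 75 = (x - 5)*(x^2 - 2*x - 15) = (x - 5)*(x + 3)*(x - 5)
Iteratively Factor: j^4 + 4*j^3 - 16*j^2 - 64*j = (j)*(j^3 + 4*j^2 - 16*j - 64) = j*(j - 4)*(j^2 + 8*j + 16) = j*(j - 4)*(j + 4)*(j + 4)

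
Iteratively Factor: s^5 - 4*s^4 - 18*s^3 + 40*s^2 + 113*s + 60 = (s + 3)*(s^4 - 7*s^3 + 3*s^2 + 31*s + 20) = (s - 4)*(s + 3)*(s^3 - 3*s^2 - 9*s - 5) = (s - 5)*(s - 4)*(s + 3)*(s^2 + 2*s + 1) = (s - 5)*(s - 4)*(s + 1)*(s + 3)*(s + 1)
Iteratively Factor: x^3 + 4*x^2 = (x + 4)*(x^2) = x*(x + 4)*(x)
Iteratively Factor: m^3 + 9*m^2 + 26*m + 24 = (m + 3)*(m^2 + 6*m + 8) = (m + 3)*(m + 4)*(m + 2)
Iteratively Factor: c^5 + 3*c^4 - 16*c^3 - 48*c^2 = (c)*(c^4 + 3*c^3 - 16*c^2 - 48*c) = c*(c + 4)*(c^3 - c^2 - 12*c) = c^2*(c + 4)*(c^2 - c - 12) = c^2*(c + 3)*(c + 4)*(c - 4)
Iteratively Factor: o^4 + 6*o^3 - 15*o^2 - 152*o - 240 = (o + 3)*(o^3 + 3*o^2 - 24*o - 80) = (o - 5)*(o + 3)*(o^2 + 8*o + 16) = (o - 5)*(o + 3)*(o + 4)*(o + 4)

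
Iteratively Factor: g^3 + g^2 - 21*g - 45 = (g + 3)*(g^2 - 2*g - 15) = (g - 5)*(g + 3)*(g + 3)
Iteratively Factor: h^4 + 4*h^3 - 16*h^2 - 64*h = (h - 4)*(h^3 + 8*h^2 + 16*h) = (h - 4)*(h + 4)*(h^2 + 4*h) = h*(h - 4)*(h + 4)*(h + 4)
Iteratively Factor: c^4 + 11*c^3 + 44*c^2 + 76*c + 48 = (c + 4)*(c^3 + 7*c^2 + 16*c + 12) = (c + 3)*(c + 4)*(c^2 + 4*c + 4) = (c + 2)*(c + 3)*(c + 4)*(c + 2)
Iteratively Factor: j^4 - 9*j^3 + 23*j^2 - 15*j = (j - 1)*(j^3 - 8*j^2 + 15*j) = (j - 5)*(j - 1)*(j^2 - 3*j) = (j - 5)*(j - 3)*(j - 1)*(j)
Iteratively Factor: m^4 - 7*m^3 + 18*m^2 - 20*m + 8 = (m - 1)*(m^3 - 6*m^2 + 12*m - 8) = (m - 2)*(m - 1)*(m^2 - 4*m + 4) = (m - 2)^2*(m - 1)*(m - 2)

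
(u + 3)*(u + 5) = u^2 + 8*u + 15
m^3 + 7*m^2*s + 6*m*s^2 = m*(m + s)*(m + 6*s)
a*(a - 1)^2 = a^3 - 2*a^2 + a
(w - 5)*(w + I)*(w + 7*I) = w^3 - 5*w^2 + 8*I*w^2 - 7*w - 40*I*w + 35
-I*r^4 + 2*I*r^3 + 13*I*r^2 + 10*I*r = r*(r - 5)*(r + 2)*(-I*r - I)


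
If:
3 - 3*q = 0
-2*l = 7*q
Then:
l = -7/2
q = 1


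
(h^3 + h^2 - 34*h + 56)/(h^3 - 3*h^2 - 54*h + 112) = (h - 4)/(h - 8)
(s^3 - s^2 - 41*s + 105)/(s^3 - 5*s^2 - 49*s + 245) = (s - 3)/(s - 7)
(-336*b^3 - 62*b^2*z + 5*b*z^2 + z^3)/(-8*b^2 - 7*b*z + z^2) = (42*b^2 + 13*b*z + z^2)/(b + z)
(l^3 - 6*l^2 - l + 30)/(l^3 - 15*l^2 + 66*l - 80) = (l^2 - l - 6)/(l^2 - 10*l + 16)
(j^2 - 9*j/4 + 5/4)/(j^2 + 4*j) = (4*j^2 - 9*j + 5)/(4*j*(j + 4))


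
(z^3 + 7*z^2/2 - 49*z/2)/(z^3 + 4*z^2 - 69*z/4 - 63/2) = 2*z*(z + 7)/(2*z^2 + 15*z + 18)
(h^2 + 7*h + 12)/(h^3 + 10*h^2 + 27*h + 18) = (h + 4)/(h^2 + 7*h + 6)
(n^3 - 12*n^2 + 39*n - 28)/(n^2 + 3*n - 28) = (n^2 - 8*n + 7)/(n + 7)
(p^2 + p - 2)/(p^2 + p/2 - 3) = 2*(p - 1)/(2*p - 3)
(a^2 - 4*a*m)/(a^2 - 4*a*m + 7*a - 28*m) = a/(a + 7)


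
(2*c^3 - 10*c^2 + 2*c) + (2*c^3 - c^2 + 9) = 4*c^3 - 11*c^2 + 2*c + 9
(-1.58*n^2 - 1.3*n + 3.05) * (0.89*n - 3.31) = -1.4062*n^3 + 4.0728*n^2 + 7.0175*n - 10.0955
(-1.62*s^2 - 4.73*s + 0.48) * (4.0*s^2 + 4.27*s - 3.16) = -6.48*s^4 - 25.8374*s^3 - 13.1579*s^2 + 16.9964*s - 1.5168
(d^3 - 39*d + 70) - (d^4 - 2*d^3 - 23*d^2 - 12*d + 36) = -d^4 + 3*d^3 + 23*d^2 - 27*d + 34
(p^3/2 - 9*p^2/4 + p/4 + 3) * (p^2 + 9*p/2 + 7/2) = p^5/2 - 65*p^3/8 - 15*p^2/4 + 115*p/8 + 21/2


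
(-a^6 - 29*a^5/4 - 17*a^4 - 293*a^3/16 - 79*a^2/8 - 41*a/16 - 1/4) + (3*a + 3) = -a^6 - 29*a^5/4 - 17*a^4 - 293*a^3/16 - 79*a^2/8 + 7*a/16 + 11/4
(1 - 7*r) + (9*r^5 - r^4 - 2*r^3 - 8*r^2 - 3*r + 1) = 9*r^5 - r^4 - 2*r^3 - 8*r^2 - 10*r + 2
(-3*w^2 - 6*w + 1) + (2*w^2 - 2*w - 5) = -w^2 - 8*w - 4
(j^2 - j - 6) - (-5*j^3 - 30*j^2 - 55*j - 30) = 5*j^3 + 31*j^2 + 54*j + 24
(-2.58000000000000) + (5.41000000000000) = 2.83000000000000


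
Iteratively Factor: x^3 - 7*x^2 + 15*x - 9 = (x - 3)*(x^2 - 4*x + 3) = (x - 3)^2*(x - 1)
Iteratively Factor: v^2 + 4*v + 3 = (v + 1)*(v + 3)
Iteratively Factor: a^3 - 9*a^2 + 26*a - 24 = (a - 2)*(a^2 - 7*a + 12) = (a - 4)*(a - 2)*(a - 3)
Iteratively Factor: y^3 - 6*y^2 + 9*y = (y - 3)*(y^2 - 3*y) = y*(y - 3)*(y - 3)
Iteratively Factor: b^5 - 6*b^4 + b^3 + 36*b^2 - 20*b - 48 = (b - 4)*(b^4 - 2*b^3 - 7*b^2 + 8*b + 12) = (b - 4)*(b + 2)*(b^3 - 4*b^2 + b + 6) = (b - 4)*(b - 3)*(b + 2)*(b^2 - b - 2) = (b - 4)*(b - 3)*(b + 1)*(b + 2)*(b - 2)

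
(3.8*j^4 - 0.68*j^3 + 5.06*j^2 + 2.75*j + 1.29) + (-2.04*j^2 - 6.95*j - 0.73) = 3.8*j^4 - 0.68*j^3 + 3.02*j^2 - 4.2*j + 0.56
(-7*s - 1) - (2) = -7*s - 3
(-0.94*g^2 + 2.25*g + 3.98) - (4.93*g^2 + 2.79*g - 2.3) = -5.87*g^2 - 0.54*g + 6.28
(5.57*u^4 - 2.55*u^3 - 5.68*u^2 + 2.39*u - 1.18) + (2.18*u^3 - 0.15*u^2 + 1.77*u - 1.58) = 5.57*u^4 - 0.37*u^3 - 5.83*u^2 + 4.16*u - 2.76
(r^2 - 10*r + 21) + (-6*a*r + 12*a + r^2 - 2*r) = -6*a*r + 12*a + 2*r^2 - 12*r + 21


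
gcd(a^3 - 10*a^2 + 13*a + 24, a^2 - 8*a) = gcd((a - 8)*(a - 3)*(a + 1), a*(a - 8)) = a - 8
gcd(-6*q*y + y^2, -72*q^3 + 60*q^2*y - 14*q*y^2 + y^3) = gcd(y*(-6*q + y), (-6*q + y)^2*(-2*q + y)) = -6*q + y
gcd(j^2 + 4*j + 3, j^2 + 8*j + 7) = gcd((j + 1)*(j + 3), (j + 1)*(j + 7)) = j + 1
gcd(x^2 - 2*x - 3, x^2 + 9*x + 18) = 1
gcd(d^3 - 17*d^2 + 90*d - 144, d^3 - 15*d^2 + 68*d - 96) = d^2 - 11*d + 24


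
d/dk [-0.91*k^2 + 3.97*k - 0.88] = 3.97 - 1.82*k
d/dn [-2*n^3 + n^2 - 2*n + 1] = -6*n^2 + 2*n - 2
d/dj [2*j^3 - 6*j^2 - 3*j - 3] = 6*j^2 - 12*j - 3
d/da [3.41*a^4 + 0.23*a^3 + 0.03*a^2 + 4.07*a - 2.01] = 13.64*a^3 + 0.69*a^2 + 0.06*a + 4.07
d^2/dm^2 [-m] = 0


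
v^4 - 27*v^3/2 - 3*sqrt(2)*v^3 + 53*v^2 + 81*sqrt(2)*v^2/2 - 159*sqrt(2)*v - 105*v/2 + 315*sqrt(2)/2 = (v - 7)*(v - 5)*(v - 3/2)*(v - 3*sqrt(2))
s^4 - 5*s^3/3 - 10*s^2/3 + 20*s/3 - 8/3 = (s - 2)*(s - 1)*(s - 2/3)*(s + 2)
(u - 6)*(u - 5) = u^2 - 11*u + 30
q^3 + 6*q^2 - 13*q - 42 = (q - 3)*(q + 2)*(q + 7)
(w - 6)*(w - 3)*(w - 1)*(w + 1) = w^4 - 9*w^3 + 17*w^2 + 9*w - 18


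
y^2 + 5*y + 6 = (y + 2)*(y + 3)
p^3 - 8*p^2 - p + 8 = (p - 8)*(p - 1)*(p + 1)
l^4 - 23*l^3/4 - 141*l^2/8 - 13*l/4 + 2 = (l - 8)*(l - 1/4)*(l + 1/2)*(l + 2)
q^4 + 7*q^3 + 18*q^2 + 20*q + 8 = (q + 1)*(q + 2)^3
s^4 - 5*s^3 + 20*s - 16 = (s - 4)*(s - 2)*(s - 1)*(s + 2)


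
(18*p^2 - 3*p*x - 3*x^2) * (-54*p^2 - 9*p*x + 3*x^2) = -972*p^4 + 243*p^2*x^2 + 18*p*x^3 - 9*x^4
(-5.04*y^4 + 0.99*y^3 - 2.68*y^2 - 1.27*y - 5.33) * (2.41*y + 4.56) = -12.1464*y^5 - 20.5965*y^4 - 1.9444*y^3 - 15.2815*y^2 - 18.6365*y - 24.3048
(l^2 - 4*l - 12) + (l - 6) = l^2 - 3*l - 18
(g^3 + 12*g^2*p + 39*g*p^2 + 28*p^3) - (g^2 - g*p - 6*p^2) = g^3 + 12*g^2*p - g^2 + 39*g*p^2 + g*p + 28*p^3 + 6*p^2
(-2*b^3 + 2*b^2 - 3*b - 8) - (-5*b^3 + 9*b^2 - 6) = 3*b^3 - 7*b^2 - 3*b - 2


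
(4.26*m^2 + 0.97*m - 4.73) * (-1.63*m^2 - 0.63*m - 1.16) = -6.9438*m^4 - 4.2649*m^3 + 2.1572*m^2 + 1.8547*m + 5.4868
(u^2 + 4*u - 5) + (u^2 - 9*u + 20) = 2*u^2 - 5*u + 15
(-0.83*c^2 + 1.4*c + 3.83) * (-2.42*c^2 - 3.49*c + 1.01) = 2.0086*c^4 - 0.4913*c^3 - 14.9929*c^2 - 11.9527*c + 3.8683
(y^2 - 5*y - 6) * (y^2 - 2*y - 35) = y^4 - 7*y^3 - 31*y^2 + 187*y + 210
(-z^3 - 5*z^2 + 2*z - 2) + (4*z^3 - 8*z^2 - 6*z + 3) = 3*z^3 - 13*z^2 - 4*z + 1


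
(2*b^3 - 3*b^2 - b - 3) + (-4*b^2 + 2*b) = 2*b^3 - 7*b^2 + b - 3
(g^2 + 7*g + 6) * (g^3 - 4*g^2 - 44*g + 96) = g^5 + 3*g^4 - 66*g^3 - 236*g^2 + 408*g + 576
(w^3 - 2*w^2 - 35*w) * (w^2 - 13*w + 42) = w^5 - 15*w^4 + 33*w^3 + 371*w^2 - 1470*w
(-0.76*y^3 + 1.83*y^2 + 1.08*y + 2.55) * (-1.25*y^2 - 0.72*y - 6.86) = 0.95*y^5 - 1.7403*y^4 + 2.546*y^3 - 16.5189*y^2 - 9.2448*y - 17.493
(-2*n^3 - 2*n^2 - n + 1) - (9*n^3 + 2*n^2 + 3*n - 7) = -11*n^3 - 4*n^2 - 4*n + 8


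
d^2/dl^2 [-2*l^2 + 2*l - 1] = -4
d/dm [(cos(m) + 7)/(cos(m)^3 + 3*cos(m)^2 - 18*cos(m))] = 2*(cos(m)^3 + 12*cos(m)^2 + 21*cos(m) - 63)*sin(m)/((cos(m) - 3)^2*(cos(m) + 6)^2*cos(m)^2)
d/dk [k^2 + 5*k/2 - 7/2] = 2*k + 5/2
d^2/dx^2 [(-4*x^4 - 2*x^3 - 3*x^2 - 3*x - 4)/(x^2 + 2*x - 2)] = 2*(-4*x^6 - 24*x^5 - 24*x^4 + 119*x^3 - 102*x^2 - 66*x - 48)/(x^6 + 6*x^5 + 6*x^4 - 16*x^3 - 12*x^2 + 24*x - 8)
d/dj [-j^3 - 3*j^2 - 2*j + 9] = -3*j^2 - 6*j - 2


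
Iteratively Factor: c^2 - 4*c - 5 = (c + 1)*(c - 5)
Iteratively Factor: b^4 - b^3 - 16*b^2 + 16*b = (b - 4)*(b^3 + 3*b^2 - 4*b) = (b - 4)*(b + 4)*(b^2 - b) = (b - 4)*(b - 1)*(b + 4)*(b)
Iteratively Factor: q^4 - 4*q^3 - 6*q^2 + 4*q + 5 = (q + 1)*(q^3 - 5*q^2 - q + 5) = (q - 1)*(q + 1)*(q^2 - 4*q - 5) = (q - 5)*(q - 1)*(q + 1)*(q + 1)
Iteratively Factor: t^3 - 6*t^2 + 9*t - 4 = (t - 1)*(t^2 - 5*t + 4) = (t - 1)^2*(t - 4)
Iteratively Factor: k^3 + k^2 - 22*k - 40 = (k - 5)*(k^2 + 6*k + 8) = (k - 5)*(k + 2)*(k + 4)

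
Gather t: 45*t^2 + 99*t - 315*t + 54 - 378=45*t^2 - 216*t - 324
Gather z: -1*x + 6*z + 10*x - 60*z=9*x - 54*z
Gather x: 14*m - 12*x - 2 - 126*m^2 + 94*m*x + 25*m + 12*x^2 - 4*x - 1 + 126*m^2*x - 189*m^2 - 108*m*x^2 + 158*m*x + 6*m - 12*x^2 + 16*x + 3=-315*m^2 - 108*m*x^2 + 45*m + x*(126*m^2 + 252*m)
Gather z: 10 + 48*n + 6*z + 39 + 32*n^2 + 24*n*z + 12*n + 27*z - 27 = 32*n^2 + 60*n + z*(24*n + 33) + 22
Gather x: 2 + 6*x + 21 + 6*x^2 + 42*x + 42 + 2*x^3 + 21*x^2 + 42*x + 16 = 2*x^3 + 27*x^2 + 90*x + 81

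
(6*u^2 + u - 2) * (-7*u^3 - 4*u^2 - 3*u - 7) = -42*u^5 - 31*u^4 - 8*u^3 - 37*u^2 - u + 14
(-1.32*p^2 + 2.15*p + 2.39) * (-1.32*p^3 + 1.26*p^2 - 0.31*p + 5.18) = 1.7424*p^5 - 4.5012*p^4 - 0.0366000000000002*p^3 - 4.4927*p^2 + 10.3961*p + 12.3802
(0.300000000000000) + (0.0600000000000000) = 0.360000000000000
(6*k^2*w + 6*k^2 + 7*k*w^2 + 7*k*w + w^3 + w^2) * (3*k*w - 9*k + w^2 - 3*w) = 18*k^3*w^2 - 36*k^3*w - 54*k^3 + 27*k^2*w^3 - 54*k^2*w^2 - 81*k^2*w + 10*k*w^4 - 20*k*w^3 - 30*k*w^2 + w^5 - 2*w^4 - 3*w^3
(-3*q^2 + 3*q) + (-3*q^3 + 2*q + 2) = -3*q^3 - 3*q^2 + 5*q + 2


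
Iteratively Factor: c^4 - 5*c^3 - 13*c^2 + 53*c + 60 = (c + 1)*(c^3 - 6*c^2 - 7*c + 60) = (c - 5)*(c + 1)*(c^2 - c - 12) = (c - 5)*(c + 1)*(c + 3)*(c - 4)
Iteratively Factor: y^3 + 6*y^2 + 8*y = (y)*(y^2 + 6*y + 8) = y*(y + 4)*(y + 2)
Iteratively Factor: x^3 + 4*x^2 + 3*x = (x + 3)*(x^2 + x) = (x + 1)*(x + 3)*(x)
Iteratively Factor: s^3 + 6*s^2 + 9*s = (s + 3)*(s^2 + 3*s) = s*(s + 3)*(s + 3)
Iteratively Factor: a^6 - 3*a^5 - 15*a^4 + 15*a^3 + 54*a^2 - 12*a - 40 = (a + 2)*(a^5 - 5*a^4 - 5*a^3 + 25*a^2 + 4*a - 20) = (a - 5)*(a + 2)*(a^4 - 5*a^2 + 4) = (a - 5)*(a - 1)*(a + 2)*(a^3 + a^2 - 4*a - 4) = (a - 5)*(a - 2)*(a - 1)*(a + 2)*(a^2 + 3*a + 2) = (a - 5)*(a - 2)*(a - 1)*(a + 1)*(a + 2)*(a + 2)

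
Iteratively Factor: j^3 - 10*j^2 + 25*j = (j - 5)*(j^2 - 5*j) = j*(j - 5)*(j - 5)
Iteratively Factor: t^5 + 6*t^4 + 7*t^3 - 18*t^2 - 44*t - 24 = (t + 3)*(t^4 + 3*t^3 - 2*t^2 - 12*t - 8) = (t + 2)*(t + 3)*(t^3 + t^2 - 4*t - 4) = (t + 2)^2*(t + 3)*(t^2 - t - 2) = (t + 1)*(t + 2)^2*(t + 3)*(t - 2)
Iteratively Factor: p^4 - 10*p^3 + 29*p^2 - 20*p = (p - 4)*(p^3 - 6*p^2 + 5*p) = (p - 5)*(p - 4)*(p^2 - p) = (p - 5)*(p - 4)*(p - 1)*(p)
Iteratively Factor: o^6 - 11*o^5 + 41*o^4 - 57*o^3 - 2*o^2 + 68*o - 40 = (o - 5)*(o^5 - 6*o^4 + 11*o^3 - 2*o^2 - 12*o + 8) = (o - 5)*(o + 1)*(o^4 - 7*o^3 + 18*o^2 - 20*o + 8) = (o - 5)*(o - 2)*(o + 1)*(o^3 - 5*o^2 + 8*o - 4) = (o - 5)*(o - 2)^2*(o + 1)*(o^2 - 3*o + 2) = (o - 5)*(o - 2)^2*(o - 1)*(o + 1)*(o - 2)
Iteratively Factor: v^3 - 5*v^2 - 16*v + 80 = (v - 5)*(v^2 - 16) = (v - 5)*(v - 4)*(v + 4)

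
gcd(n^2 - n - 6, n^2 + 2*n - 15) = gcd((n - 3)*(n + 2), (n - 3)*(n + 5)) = n - 3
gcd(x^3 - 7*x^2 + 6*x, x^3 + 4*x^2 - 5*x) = x^2 - x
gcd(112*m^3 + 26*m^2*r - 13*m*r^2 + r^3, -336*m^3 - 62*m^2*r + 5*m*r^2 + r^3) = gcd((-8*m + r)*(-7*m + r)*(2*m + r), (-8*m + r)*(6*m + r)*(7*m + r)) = -8*m + r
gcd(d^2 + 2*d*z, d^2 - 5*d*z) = d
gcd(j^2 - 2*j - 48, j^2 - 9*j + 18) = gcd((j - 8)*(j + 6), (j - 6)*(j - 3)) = 1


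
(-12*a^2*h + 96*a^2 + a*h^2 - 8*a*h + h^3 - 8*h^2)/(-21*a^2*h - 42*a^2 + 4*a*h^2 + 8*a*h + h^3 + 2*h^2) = (4*a*h - 32*a + h^2 - 8*h)/(7*a*h + 14*a + h^2 + 2*h)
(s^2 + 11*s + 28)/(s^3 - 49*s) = (s + 4)/(s*(s - 7))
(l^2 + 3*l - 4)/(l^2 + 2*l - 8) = (l - 1)/(l - 2)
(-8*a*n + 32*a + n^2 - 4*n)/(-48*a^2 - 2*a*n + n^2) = (n - 4)/(6*a + n)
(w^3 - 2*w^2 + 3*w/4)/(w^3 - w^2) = (w^2 - 2*w + 3/4)/(w*(w - 1))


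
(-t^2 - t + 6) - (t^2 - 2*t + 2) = -2*t^2 + t + 4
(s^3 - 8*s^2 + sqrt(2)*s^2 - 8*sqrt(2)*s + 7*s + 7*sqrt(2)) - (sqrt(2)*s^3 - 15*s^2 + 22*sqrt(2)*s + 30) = -sqrt(2)*s^3 + s^3 + sqrt(2)*s^2 + 7*s^2 - 30*sqrt(2)*s + 7*s - 30 + 7*sqrt(2)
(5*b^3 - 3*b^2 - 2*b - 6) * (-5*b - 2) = -25*b^4 + 5*b^3 + 16*b^2 + 34*b + 12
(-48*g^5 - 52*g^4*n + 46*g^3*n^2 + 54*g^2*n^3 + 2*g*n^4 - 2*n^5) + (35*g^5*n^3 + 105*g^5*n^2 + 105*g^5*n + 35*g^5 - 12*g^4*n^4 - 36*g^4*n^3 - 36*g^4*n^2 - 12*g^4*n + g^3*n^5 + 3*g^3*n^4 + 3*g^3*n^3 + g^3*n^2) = 35*g^5*n^3 + 105*g^5*n^2 + 105*g^5*n - 13*g^5 - 12*g^4*n^4 - 36*g^4*n^3 - 36*g^4*n^2 - 64*g^4*n + g^3*n^5 + 3*g^3*n^4 + 3*g^3*n^3 + 47*g^3*n^2 + 54*g^2*n^3 + 2*g*n^4 - 2*n^5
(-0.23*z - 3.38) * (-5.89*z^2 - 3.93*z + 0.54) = 1.3547*z^3 + 20.8121*z^2 + 13.1592*z - 1.8252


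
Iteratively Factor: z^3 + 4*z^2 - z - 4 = (z - 1)*(z^2 + 5*z + 4) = (z - 1)*(z + 1)*(z + 4)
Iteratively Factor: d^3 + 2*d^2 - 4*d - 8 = (d + 2)*(d^2 - 4) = (d - 2)*(d + 2)*(d + 2)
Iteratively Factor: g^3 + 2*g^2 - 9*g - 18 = (g + 2)*(g^2 - 9) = (g + 2)*(g + 3)*(g - 3)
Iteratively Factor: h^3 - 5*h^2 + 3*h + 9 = (h + 1)*(h^2 - 6*h + 9) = (h - 3)*(h + 1)*(h - 3)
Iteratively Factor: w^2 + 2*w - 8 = (w + 4)*(w - 2)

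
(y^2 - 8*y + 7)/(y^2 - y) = (y - 7)/y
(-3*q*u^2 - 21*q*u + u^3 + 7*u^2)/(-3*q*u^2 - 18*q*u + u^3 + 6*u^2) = (u + 7)/(u + 6)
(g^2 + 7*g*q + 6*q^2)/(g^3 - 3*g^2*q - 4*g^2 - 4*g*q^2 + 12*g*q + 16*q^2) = (-g - 6*q)/(-g^2 + 4*g*q + 4*g - 16*q)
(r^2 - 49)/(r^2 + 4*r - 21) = (r - 7)/(r - 3)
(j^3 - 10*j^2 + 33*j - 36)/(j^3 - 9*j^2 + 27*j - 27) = (j - 4)/(j - 3)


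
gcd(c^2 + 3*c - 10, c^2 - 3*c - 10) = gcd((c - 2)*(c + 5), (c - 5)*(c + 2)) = 1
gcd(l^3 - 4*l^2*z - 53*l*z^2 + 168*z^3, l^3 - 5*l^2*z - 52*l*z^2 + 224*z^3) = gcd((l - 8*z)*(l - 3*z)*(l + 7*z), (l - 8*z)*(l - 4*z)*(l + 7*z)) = -l^2 + l*z + 56*z^2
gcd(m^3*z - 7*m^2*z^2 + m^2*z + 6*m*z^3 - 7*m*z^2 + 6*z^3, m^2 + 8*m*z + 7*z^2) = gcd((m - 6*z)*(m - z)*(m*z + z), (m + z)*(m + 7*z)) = 1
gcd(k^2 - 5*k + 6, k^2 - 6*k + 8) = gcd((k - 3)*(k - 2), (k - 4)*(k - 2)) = k - 2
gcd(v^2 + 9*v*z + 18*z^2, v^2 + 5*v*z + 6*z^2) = v + 3*z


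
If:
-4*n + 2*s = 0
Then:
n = s/2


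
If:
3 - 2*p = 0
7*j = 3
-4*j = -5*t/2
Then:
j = 3/7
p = 3/2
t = 24/35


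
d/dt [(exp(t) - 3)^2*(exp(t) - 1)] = (exp(t) - 3)*(3*exp(t) - 5)*exp(t)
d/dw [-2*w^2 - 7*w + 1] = -4*w - 7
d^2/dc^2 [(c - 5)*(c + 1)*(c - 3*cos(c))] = 3*c^2*cos(c) - 12*sqrt(2)*c*cos(c + pi/4) + 6*c - 24*sin(c) - 21*cos(c) - 8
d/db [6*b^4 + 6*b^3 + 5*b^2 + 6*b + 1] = 24*b^3 + 18*b^2 + 10*b + 6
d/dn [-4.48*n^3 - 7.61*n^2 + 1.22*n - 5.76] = -13.44*n^2 - 15.22*n + 1.22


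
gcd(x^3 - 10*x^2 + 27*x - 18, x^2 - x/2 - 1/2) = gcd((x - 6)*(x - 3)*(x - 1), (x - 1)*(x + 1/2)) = x - 1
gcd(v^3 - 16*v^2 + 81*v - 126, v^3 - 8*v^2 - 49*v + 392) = v - 7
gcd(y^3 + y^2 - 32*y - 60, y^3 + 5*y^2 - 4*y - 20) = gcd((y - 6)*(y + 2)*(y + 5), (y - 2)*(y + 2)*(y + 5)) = y^2 + 7*y + 10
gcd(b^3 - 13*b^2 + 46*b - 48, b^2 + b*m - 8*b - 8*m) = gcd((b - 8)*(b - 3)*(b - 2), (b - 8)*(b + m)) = b - 8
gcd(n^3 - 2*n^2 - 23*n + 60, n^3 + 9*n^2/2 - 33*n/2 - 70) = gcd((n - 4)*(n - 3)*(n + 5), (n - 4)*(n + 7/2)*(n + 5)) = n^2 + n - 20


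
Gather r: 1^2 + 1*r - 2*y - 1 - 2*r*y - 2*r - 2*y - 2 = r*(-2*y - 1) - 4*y - 2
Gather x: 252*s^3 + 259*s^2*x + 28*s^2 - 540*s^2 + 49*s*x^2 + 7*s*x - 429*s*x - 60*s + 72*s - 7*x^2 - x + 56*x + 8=252*s^3 - 512*s^2 + 12*s + x^2*(49*s - 7) + x*(259*s^2 - 422*s + 55) + 8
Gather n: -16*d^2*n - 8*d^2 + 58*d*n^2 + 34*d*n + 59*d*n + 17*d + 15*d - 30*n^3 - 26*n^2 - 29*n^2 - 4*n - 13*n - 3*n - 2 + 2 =-8*d^2 + 32*d - 30*n^3 + n^2*(58*d - 55) + n*(-16*d^2 + 93*d - 20)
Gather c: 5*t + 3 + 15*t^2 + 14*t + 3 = 15*t^2 + 19*t + 6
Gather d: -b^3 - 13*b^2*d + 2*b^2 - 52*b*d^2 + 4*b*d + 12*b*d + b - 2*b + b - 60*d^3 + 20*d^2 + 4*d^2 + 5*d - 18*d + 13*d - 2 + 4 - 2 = -b^3 + 2*b^2 - 60*d^3 + d^2*(24 - 52*b) + d*(-13*b^2 + 16*b)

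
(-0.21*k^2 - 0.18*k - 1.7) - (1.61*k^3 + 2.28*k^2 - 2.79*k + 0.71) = -1.61*k^3 - 2.49*k^2 + 2.61*k - 2.41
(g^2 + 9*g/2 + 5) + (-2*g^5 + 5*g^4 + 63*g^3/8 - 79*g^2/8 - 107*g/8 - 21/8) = -2*g^5 + 5*g^4 + 63*g^3/8 - 71*g^2/8 - 71*g/8 + 19/8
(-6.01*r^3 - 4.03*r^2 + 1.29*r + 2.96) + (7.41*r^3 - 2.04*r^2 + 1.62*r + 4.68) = 1.4*r^3 - 6.07*r^2 + 2.91*r + 7.64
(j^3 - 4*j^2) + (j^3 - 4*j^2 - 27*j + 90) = 2*j^3 - 8*j^2 - 27*j + 90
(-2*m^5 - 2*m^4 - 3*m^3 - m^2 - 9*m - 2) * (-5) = 10*m^5 + 10*m^4 + 15*m^3 + 5*m^2 + 45*m + 10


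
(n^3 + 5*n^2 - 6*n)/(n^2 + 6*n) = n - 1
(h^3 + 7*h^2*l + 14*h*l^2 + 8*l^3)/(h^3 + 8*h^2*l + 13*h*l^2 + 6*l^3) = (h^2 + 6*h*l + 8*l^2)/(h^2 + 7*h*l + 6*l^2)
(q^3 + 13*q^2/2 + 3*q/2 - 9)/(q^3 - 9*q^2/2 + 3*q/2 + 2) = (2*q^2 + 15*q + 18)/(2*q^2 - 7*q - 4)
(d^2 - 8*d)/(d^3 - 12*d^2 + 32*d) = 1/(d - 4)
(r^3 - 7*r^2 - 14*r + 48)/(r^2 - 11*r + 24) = (r^2 + r - 6)/(r - 3)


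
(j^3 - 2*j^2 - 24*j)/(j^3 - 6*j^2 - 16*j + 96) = j/(j - 4)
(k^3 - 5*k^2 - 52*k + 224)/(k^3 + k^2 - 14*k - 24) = (k^2 - k - 56)/(k^2 + 5*k + 6)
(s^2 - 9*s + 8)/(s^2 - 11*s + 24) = (s - 1)/(s - 3)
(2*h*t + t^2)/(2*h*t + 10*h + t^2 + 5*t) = t/(t + 5)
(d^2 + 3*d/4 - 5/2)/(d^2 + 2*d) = (d - 5/4)/d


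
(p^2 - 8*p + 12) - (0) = p^2 - 8*p + 12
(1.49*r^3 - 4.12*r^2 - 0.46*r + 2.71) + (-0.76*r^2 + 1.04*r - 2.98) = 1.49*r^3 - 4.88*r^2 + 0.58*r - 0.27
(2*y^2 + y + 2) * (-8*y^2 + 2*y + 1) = -16*y^4 - 4*y^3 - 12*y^2 + 5*y + 2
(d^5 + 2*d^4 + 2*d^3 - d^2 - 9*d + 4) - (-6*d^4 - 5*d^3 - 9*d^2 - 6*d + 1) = d^5 + 8*d^4 + 7*d^3 + 8*d^2 - 3*d + 3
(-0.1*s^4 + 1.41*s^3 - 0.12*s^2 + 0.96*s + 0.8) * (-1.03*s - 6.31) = 0.103*s^5 - 0.8213*s^4 - 8.7735*s^3 - 0.2316*s^2 - 6.8816*s - 5.048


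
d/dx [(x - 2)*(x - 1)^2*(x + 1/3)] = 4*x^3 - 11*x^2 + 22*x/3 - 1/3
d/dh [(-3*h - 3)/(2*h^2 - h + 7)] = 3*(-2*h^2 + h + (h + 1)*(4*h - 1) - 7)/(2*h^2 - h + 7)^2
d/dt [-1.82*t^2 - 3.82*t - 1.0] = -3.64*t - 3.82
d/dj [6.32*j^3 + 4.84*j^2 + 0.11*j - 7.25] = 18.96*j^2 + 9.68*j + 0.11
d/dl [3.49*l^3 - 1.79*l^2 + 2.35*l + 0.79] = 10.47*l^2 - 3.58*l + 2.35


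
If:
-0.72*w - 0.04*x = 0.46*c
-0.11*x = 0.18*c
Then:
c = -0.611111111111111*x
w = 0.334876543209877*x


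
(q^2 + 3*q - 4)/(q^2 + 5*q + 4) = (q - 1)/(q + 1)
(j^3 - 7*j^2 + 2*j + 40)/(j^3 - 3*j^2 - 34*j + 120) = (j + 2)/(j + 6)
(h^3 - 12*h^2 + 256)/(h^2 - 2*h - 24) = (h^2 - 16*h + 64)/(h - 6)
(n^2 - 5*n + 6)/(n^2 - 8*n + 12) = (n - 3)/(n - 6)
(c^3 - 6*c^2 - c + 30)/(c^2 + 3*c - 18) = (c^2 - 3*c - 10)/(c + 6)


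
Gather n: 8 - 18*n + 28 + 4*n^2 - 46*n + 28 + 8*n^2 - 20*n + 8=12*n^2 - 84*n + 72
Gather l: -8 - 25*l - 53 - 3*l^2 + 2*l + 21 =-3*l^2 - 23*l - 40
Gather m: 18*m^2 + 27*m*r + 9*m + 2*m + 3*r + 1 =18*m^2 + m*(27*r + 11) + 3*r + 1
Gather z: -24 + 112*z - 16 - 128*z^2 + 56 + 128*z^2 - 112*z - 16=0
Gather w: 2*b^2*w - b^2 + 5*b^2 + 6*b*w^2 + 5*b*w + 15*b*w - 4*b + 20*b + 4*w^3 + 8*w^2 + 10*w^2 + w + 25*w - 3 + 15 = 4*b^2 + 16*b + 4*w^3 + w^2*(6*b + 18) + w*(2*b^2 + 20*b + 26) + 12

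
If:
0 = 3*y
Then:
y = 0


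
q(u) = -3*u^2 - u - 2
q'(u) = -6*u - 1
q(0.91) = -5.39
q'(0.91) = -6.46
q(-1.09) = -4.47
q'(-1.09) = 5.54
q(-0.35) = -2.02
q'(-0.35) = 1.10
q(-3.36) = -32.51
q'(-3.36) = 19.16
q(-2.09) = -13.01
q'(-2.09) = 11.54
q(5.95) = -114.16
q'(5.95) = -36.70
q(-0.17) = -1.92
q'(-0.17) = 0.02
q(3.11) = -34.13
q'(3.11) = -19.66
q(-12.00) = -422.00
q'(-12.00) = 71.00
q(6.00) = -116.00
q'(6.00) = -37.00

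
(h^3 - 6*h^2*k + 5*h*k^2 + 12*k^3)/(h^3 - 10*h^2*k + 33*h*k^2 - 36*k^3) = (h + k)/(h - 3*k)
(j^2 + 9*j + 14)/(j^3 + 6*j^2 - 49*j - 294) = (j + 2)/(j^2 - j - 42)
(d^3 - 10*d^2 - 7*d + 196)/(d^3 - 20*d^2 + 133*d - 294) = (d + 4)/(d - 6)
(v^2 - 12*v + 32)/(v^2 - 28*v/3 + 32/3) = 3*(v - 4)/(3*v - 4)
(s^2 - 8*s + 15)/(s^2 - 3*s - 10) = (s - 3)/(s + 2)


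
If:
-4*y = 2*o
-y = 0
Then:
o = 0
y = 0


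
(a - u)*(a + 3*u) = a^2 + 2*a*u - 3*u^2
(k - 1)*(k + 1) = k^2 - 1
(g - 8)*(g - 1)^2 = g^3 - 10*g^2 + 17*g - 8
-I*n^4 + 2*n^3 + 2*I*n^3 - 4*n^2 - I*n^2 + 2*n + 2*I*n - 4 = (n - 2)*(n - I)*(n + 2*I)*(-I*n + 1)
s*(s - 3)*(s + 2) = s^3 - s^2 - 6*s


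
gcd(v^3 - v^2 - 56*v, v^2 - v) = v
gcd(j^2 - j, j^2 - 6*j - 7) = 1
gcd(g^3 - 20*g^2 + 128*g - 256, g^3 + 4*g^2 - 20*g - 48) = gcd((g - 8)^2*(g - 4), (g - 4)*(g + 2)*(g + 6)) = g - 4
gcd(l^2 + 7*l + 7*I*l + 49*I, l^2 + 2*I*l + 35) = l + 7*I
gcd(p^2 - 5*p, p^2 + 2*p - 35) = p - 5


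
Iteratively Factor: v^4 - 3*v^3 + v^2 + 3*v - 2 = (v - 1)*(v^3 - 2*v^2 - v + 2) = (v - 1)*(v + 1)*(v^2 - 3*v + 2) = (v - 2)*(v - 1)*(v + 1)*(v - 1)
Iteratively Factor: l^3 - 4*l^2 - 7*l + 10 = (l - 5)*(l^2 + l - 2) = (l - 5)*(l - 1)*(l + 2)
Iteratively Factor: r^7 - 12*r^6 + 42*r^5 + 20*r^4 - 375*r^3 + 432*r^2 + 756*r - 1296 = (r + 2)*(r^6 - 14*r^5 + 70*r^4 - 120*r^3 - 135*r^2 + 702*r - 648) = (r - 3)*(r + 2)*(r^5 - 11*r^4 + 37*r^3 - 9*r^2 - 162*r + 216) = (r - 3)^2*(r + 2)*(r^4 - 8*r^3 + 13*r^2 + 30*r - 72) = (r - 3)^3*(r + 2)*(r^3 - 5*r^2 - 2*r + 24) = (r - 4)*(r - 3)^3*(r + 2)*(r^2 - r - 6) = (r - 4)*(r - 3)^3*(r + 2)^2*(r - 3)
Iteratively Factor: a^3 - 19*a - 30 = (a + 2)*(a^2 - 2*a - 15) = (a - 5)*(a + 2)*(a + 3)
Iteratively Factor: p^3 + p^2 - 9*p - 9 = (p + 3)*(p^2 - 2*p - 3) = (p - 3)*(p + 3)*(p + 1)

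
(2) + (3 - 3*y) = 5 - 3*y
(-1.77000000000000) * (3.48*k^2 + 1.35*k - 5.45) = -6.1596*k^2 - 2.3895*k + 9.6465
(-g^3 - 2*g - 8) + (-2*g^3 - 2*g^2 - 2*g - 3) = -3*g^3 - 2*g^2 - 4*g - 11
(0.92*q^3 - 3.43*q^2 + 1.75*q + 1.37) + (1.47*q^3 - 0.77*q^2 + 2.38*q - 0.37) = 2.39*q^3 - 4.2*q^2 + 4.13*q + 1.0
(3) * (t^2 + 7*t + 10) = 3*t^2 + 21*t + 30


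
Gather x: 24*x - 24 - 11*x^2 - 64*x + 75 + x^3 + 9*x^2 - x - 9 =x^3 - 2*x^2 - 41*x + 42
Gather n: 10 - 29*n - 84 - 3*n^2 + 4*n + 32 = -3*n^2 - 25*n - 42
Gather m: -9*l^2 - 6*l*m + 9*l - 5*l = -9*l^2 - 6*l*m + 4*l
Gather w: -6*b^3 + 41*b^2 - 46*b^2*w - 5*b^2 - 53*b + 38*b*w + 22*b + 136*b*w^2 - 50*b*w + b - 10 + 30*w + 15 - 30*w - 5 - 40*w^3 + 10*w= -6*b^3 + 36*b^2 + 136*b*w^2 - 30*b - 40*w^3 + w*(-46*b^2 - 12*b + 10)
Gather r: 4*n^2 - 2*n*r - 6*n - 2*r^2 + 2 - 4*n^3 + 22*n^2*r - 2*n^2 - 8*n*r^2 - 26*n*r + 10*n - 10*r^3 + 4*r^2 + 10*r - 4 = -4*n^3 + 2*n^2 + 4*n - 10*r^3 + r^2*(2 - 8*n) + r*(22*n^2 - 28*n + 10) - 2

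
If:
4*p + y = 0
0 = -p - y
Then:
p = 0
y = 0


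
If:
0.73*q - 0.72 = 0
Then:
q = 0.99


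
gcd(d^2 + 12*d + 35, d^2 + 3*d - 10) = d + 5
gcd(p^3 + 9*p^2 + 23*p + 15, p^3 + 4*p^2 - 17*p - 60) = p^2 + 8*p + 15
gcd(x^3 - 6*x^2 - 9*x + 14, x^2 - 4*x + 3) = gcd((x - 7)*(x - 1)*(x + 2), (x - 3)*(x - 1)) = x - 1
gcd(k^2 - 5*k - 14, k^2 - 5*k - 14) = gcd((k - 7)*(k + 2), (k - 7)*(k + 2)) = k^2 - 5*k - 14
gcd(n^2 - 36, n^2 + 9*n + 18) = n + 6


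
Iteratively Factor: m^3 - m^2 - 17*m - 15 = (m - 5)*(m^2 + 4*m + 3) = (m - 5)*(m + 3)*(m + 1)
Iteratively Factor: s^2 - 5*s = (s)*(s - 5)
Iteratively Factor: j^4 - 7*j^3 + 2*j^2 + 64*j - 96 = (j - 4)*(j^3 - 3*j^2 - 10*j + 24) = (j - 4)^2*(j^2 + j - 6) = (j - 4)^2*(j - 2)*(j + 3)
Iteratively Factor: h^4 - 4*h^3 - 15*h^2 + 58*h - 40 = (h - 1)*(h^3 - 3*h^2 - 18*h + 40) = (h - 5)*(h - 1)*(h^2 + 2*h - 8) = (h - 5)*(h - 1)*(h + 4)*(h - 2)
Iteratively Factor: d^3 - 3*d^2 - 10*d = (d)*(d^2 - 3*d - 10) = d*(d - 5)*(d + 2)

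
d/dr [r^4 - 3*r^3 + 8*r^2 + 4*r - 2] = 4*r^3 - 9*r^2 + 16*r + 4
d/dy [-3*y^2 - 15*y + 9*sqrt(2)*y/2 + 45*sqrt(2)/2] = -6*y - 15 + 9*sqrt(2)/2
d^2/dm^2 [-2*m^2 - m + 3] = -4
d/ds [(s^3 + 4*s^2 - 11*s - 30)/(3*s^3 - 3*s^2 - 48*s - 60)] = 5*(-s^2 + 2*s - 13)/(3*(s^4 - 6*s^3 - 11*s^2 + 60*s + 100))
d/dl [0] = 0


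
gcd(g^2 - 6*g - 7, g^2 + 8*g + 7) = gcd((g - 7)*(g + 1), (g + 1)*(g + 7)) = g + 1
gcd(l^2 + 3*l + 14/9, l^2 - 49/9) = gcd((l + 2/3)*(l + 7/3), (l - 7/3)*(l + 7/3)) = l + 7/3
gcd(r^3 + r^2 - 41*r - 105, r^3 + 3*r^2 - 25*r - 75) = r^2 + 8*r + 15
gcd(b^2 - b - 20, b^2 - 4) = 1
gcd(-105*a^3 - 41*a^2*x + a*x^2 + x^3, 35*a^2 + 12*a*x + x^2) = 5*a + x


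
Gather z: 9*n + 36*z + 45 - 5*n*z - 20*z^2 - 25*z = 9*n - 20*z^2 + z*(11 - 5*n) + 45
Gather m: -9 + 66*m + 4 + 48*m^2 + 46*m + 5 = 48*m^2 + 112*m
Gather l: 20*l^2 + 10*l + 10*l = 20*l^2 + 20*l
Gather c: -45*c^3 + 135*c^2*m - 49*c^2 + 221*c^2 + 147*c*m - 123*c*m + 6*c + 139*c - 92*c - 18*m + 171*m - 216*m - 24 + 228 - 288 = -45*c^3 + c^2*(135*m + 172) + c*(24*m + 53) - 63*m - 84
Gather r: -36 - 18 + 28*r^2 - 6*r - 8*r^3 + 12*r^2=-8*r^3 + 40*r^2 - 6*r - 54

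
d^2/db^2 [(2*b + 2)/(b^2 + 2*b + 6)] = 4*(3*(-b - 1)*(b^2 + 2*b + 6) + 4*(b + 1)^3)/(b^2 + 2*b + 6)^3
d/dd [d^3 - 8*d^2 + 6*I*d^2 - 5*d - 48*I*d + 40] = 3*d^2 + d*(-16 + 12*I) - 5 - 48*I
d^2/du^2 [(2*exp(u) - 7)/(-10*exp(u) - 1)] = (720*exp(u) - 72)*exp(u)/(1000*exp(3*u) + 300*exp(2*u) + 30*exp(u) + 1)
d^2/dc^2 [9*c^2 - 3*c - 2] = 18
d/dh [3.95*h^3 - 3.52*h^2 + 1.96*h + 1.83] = 11.85*h^2 - 7.04*h + 1.96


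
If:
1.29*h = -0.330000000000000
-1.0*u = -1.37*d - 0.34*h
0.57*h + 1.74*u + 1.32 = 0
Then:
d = -0.43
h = -0.26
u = -0.67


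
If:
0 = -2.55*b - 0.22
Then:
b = -0.09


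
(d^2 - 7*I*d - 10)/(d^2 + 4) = (d - 5*I)/(d + 2*I)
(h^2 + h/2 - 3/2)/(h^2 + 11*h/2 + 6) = (h - 1)/(h + 4)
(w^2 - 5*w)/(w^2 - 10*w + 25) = w/(w - 5)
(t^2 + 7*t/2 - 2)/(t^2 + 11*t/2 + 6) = (2*t - 1)/(2*t + 3)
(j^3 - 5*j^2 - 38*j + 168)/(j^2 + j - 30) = (j^2 - 11*j + 28)/(j - 5)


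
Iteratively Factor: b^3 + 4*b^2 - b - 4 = (b - 1)*(b^2 + 5*b + 4) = (b - 1)*(b + 4)*(b + 1)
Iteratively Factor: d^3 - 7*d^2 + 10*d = (d - 5)*(d^2 - 2*d) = d*(d - 5)*(d - 2)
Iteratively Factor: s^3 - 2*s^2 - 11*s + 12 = (s - 4)*(s^2 + 2*s - 3) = (s - 4)*(s + 3)*(s - 1)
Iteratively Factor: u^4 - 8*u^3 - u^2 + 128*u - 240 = (u - 5)*(u^3 - 3*u^2 - 16*u + 48) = (u - 5)*(u + 4)*(u^2 - 7*u + 12) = (u - 5)*(u - 3)*(u + 4)*(u - 4)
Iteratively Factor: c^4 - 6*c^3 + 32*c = (c + 2)*(c^3 - 8*c^2 + 16*c) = (c - 4)*(c + 2)*(c^2 - 4*c) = (c - 4)^2*(c + 2)*(c)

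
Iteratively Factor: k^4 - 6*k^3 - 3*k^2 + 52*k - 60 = (k - 2)*(k^3 - 4*k^2 - 11*k + 30) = (k - 5)*(k - 2)*(k^2 + k - 6) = (k - 5)*(k - 2)*(k + 3)*(k - 2)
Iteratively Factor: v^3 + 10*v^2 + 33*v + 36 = (v + 3)*(v^2 + 7*v + 12) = (v + 3)*(v + 4)*(v + 3)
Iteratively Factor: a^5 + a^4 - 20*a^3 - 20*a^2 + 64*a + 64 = (a - 2)*(a^4 + 3*a^3 - 14*a^2 - 48*a - 32) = (a - 4)*(a - 2)*(a^3 + 7*a^2 + 14*a + 8) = (a - 4)*(a - 2)*(a + 1)*(a^2 + 6*a + 8) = (a - 4)*(a - 2)*(a + 1)*(a + 4)*(a + 2)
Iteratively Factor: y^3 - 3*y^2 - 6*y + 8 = (y - 1)*(y^2 - 2*y - 8) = (y - 1)*(y + 2)*(y - 4)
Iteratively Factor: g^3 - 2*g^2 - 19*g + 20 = (g + 4)*(g^2 - 6*g + 5) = (g - 1)*(g + 4)*(g - 5)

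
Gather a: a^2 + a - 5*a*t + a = a^2 + a*(2 - 5*t)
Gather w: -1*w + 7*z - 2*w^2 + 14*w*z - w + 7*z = -2*w^2 + w*(14*z - 2) + 14*z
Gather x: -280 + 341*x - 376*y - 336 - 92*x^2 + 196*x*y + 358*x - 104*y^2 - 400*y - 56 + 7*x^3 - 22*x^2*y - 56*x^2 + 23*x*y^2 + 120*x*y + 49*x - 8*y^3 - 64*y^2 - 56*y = 7*x^3 + x^2*(-22*y - 148) + x*(23*y^2 + 316*y + 748) - 8*y^3 - 168*y^2 - 832*y - 672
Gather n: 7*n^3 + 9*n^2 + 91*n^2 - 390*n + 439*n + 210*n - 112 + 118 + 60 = 7*n^3 + 100*n^2 + 259*n + 66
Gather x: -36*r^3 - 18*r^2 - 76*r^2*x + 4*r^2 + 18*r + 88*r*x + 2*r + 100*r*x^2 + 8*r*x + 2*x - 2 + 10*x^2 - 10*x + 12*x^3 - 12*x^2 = -36*r^3 - 14*r^2 + 20*r + 12*x^3 + x^2*(100*r - 2) + x*(-76*r^2 + 96*r - 8) - 2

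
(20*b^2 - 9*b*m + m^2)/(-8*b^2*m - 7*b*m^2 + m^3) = (-20*b^2 + 9*b*m - m^2)/(m*(8*b^2 + 7*b*m - m^2))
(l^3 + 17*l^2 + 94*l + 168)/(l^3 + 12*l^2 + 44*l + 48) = (l + 7)/(l + 2)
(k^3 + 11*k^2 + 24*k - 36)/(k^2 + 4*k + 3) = (k^3 + 11*k^2 + 24*k - 36)/(k^2 + 4*k + 3)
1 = 1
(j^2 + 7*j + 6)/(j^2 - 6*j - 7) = (j + 6)/(j - 7)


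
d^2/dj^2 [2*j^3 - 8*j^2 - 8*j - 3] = 12*j - 16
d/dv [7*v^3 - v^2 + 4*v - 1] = 21*v^2 - 2*v + 4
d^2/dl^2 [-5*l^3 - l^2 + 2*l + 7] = -30*l - 2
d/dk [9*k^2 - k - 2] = 18*k - 1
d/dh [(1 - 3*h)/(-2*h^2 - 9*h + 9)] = 2*(-3*h^2 + 2*h - 9)/(4*h^4 + 36*h^3 + 45*h^2 - 162*h + 81)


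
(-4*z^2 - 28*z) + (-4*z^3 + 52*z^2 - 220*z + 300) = -4*z^3 + 48*z^2 - 248*z + 300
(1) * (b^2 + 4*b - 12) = b^2 + 4*b - 12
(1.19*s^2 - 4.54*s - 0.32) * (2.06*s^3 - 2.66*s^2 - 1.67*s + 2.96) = 2.4514*s^5 - 12.5178*s^4 + 9.4299*s^3 + 11.9554*s^2 - 12.904*s - 0.9472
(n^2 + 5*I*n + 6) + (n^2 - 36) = 2*n^2 + 5*I*n - 30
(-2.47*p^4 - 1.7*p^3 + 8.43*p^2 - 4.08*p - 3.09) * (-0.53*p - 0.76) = 1.3091*p^5 + 2.7782*p^4 - 3.1759*p^3 - 4.2444*p^2 + 4.7385*p + 2.3484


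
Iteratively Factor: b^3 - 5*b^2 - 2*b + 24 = (b + 2)*(b^2 - 7*b + 12) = (b - 4)*(b + 2)*(b - 3)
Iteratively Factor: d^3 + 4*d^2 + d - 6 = (d - 1)*(d^2 + 5*d + 6) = (d - 1)*(d + 2)*(d + 3)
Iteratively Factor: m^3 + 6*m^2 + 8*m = (m + 2)*(m^2 + 4*m) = m*(m + 2)*(m + 4)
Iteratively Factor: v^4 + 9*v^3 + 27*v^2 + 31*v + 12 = (v + 1)*(v^3 + 8*v^2 + 19*v + 12) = (v + 1)^2*(v^2 + 7*v + 12) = (v + 1)^2*(v + 3)*(v + 4)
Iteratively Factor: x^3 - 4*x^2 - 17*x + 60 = (x - 3)*(x^2 - x - 20) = (x - 5)*(x - 3)*(x + 4)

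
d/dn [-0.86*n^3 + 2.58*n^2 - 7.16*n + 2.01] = -2.58*n^2 + 5.16*n - 7.16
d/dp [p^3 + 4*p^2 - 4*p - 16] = 3*p^2 + 8*p - 4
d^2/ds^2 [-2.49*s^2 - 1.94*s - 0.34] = -4.98000000000000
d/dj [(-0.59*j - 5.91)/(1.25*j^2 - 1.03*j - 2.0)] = (0.7375*j^2 + 14.775*j - 4.9073)/(1.5625*j^4 - 2.575*j^3 - 3.9391*j^2 + 4.12*j + 4.0)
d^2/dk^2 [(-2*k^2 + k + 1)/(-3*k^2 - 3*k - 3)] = 2*(-k^3 - 3*k^2 + 1)/(k^6 + 3*k^5 + 6*k^4 + 7*k^3 + 6*k^2 + 3*k + 1)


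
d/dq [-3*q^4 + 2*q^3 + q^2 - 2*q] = -12*q^3 + 6*q^2 + 2*q - 2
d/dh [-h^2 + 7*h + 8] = 7 - 2*h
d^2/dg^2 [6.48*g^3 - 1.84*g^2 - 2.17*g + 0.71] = 38.88*g - 3.68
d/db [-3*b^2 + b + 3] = 1 - 6*b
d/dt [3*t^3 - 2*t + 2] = 9*t^2 - 2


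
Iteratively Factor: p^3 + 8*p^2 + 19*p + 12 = (p + 4)*(p^2 + 4*p + 3) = (p + 1)*(p + 4)*(p + 3)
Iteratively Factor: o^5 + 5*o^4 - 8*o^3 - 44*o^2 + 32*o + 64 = (o + 4)*(o^4 + o^3 - 12*o^2 + 4*o + 16) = (o - 2)*(o + 4)*(o^3 + 3*o^2 - 6*o - 8) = (o - 2)*(o + 4)^2*(o^2 - o - 2) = (o - 2)*(o + 1)*(o + 4)^2*(o - 2)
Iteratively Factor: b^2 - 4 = (b + 2)*(b - 2)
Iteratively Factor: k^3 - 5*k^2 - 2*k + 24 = (k - 4)*(k^2 - k - 6) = (k - 4)*(k - 3)*(k + 2)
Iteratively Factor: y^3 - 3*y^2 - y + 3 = (y + 1)*(y^2 - 4*y + 3) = (y - 3)*(y + 1)*(y - 1)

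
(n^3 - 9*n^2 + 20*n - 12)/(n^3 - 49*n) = (n^3 - 9*n^2 + 20*n - 12)/(n*(n^2 - 49))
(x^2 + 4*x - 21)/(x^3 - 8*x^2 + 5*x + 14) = (x^2 + 4*x - 21)/(x^3 - 8*x^2 + 5*x + 14)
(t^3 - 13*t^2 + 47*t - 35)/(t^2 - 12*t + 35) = t - 1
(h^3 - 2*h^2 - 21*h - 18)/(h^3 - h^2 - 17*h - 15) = (h - 6)/(h - 5)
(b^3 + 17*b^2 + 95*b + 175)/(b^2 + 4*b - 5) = (b^2 + 12*b + 35)/(b - 1)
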